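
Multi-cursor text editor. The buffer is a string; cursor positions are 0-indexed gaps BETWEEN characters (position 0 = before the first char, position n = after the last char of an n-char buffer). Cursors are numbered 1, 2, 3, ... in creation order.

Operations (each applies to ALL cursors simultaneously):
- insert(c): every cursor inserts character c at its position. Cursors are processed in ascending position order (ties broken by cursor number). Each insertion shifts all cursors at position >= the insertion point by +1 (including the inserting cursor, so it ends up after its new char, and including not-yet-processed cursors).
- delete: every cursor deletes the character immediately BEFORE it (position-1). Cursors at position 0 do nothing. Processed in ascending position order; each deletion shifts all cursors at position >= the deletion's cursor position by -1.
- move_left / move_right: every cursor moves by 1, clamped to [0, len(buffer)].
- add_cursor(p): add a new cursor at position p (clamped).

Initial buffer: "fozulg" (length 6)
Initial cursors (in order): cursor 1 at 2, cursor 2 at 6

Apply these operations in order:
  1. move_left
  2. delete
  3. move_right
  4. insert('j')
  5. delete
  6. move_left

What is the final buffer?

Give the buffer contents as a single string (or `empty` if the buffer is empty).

After op 1 (move_left): buffer="fozulg" (len 6), cursors c1@1 c2@5, authorship ......
After op 2 (delete): buffer="ozug" (len 4), cursors c1@0 c2@3, authorship ....
After op 3 (move_right): buffer="ozug" (len 4), cursors c1@1 c2@4, authorship ....
After op 4 (insert('j')): buffer="ojzugj" (len 6), cursors c1@2 c2@6, authorship .1...2
After op 5 (delete): buffer="ozug" (len 4), cursors c1@1 c2@4, authorship ....
After op 6 (move_left): buffer="ozug" (len 4), cursors c1@0 c2@3, authorship ....

Answer: ozug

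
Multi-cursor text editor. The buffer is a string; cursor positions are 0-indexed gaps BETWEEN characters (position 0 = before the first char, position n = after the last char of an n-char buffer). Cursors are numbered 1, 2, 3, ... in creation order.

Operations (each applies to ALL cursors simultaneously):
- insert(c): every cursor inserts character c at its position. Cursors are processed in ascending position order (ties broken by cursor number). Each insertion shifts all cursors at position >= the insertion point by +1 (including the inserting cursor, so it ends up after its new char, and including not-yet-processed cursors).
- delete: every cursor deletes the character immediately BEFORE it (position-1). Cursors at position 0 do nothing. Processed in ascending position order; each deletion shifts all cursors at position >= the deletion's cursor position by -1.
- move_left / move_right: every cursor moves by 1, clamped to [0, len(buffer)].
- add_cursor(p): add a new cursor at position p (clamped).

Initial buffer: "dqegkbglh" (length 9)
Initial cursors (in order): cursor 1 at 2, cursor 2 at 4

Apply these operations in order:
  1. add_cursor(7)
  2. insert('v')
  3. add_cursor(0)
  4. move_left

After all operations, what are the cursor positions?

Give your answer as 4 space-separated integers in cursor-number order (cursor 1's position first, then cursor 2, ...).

Answer: 2 5 9 0

Derivation:
After op 1 (add_cursor(7)): buffer="dqegkbglh" (len 9), cursors c1@2 c2@4 c3@7, authorship .........
After op 2 (insert('v')): buffer="dqvegvkbgvlh" (len 12), cursors c1@3 c2@6 c3@10, authorship ..1..2...3..
After op 3 (add_cursor(0)): buffer="dqvegvkbgvlh" (len 12), cursors c4@0 c1@3 c2@6 c3@10, authorship ..1..2...3..
After op 4 (move_left): buffer="dqvegvkbgvlh" (len 12), cursors c4@0 c1@2 c2@5 c3@9, authorship ..1..2...3..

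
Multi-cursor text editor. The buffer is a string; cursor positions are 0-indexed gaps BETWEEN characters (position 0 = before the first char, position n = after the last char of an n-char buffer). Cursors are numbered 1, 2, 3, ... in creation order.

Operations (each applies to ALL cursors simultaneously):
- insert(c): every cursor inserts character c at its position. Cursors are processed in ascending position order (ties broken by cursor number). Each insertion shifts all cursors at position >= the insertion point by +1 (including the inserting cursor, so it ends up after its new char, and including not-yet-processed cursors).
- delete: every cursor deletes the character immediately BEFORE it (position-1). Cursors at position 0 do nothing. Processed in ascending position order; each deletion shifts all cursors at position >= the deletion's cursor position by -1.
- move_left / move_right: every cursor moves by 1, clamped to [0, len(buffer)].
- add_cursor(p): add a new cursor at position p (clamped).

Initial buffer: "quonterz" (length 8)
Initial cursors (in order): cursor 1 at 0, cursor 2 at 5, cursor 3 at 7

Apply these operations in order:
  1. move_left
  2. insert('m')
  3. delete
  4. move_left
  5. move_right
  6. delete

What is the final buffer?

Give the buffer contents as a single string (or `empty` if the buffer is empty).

After op 1 (move_left): buffer="quonterz" (len 8), cursors c1@0 c2@4 c3@6, authorship ........
After op 2 (insert('m')): buffer="mquonmtemrz" (len 11), cursors c1@1 c2@6 c3@9, authorship 1....2..3..
After op 3 (delete): buffer="quonterz" (len 8), cursors c1@0 c2@4 c3@6, authorship ........
After op 4 (move_left): buffer="quonterz" (len 8), cursors c1@0 c2@3 c3@5, authorship ........
After op 5 (move_right): buffer="quonterz" (len 8), cursors c1@1 c2@4 c3@6, authorship ........
After op 6 (delete): buffer="uotrz" (len 5), cursors c1@0 c2@2 c3@3, authorship .....

Answer: uotrz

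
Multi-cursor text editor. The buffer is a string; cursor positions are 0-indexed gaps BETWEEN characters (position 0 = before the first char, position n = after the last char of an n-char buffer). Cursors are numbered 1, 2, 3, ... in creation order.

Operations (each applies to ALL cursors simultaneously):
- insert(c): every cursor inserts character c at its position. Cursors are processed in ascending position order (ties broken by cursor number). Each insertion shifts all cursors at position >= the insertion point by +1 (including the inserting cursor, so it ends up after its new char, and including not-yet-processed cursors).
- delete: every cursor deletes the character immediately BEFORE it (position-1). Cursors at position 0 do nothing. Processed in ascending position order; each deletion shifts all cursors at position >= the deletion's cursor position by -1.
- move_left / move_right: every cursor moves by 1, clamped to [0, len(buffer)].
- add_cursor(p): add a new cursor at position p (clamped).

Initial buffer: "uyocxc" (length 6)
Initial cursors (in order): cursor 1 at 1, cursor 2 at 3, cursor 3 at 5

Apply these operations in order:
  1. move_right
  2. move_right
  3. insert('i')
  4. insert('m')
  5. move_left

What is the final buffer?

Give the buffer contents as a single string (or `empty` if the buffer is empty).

Answer: uyoimcximcim

Derivation:
After op 1 (move_right): buffer="uyocxc" (len 6), cursors c1@2 c2@4 c3@6, authorship ......
After op 2 (move_right): buffer="uyocxc" (len 6), cursors c1@3 c2@5 c3@6, authorship ......
After op 3 (insert('i')): buffer="uyoicxici" (len 9), cursors c1@4 c2@7 c3@9, authorship ...1..2.3
After op 4 (insert('m')): buffer="uyoimcximcim" (len 12), cursors c1@5 c2@9 c3@12, authorship ...11..22.33
After op 5 (move_left): buffer="uyoimcximcim" (len 12), cursors c1@4 c2@8 c3@11, authorship ...11..22.33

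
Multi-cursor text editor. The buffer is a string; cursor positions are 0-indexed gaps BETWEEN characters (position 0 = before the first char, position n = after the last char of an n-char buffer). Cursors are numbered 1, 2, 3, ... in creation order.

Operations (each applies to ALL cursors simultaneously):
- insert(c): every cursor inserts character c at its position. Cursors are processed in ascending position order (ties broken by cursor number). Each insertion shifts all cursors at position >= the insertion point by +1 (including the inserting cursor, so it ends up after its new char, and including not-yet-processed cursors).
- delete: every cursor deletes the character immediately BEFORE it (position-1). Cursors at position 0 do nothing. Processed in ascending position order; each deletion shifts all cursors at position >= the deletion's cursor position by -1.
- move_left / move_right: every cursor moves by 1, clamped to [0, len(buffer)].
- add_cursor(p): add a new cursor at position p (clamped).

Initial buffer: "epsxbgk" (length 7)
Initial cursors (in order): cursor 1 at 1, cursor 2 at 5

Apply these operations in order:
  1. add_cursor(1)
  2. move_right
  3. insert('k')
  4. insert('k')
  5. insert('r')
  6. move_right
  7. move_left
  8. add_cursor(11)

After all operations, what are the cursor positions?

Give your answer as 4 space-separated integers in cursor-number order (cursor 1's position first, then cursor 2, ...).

Answer: 8 15 8 11

Derivation:
After op 1 (add_cursor(1)): buffer="epsxbgk" (len 7), cursors c1@1 c3@1 c2@5, authorship .......
After op 2 (move_right): buffer="epsxbgk" (len 7), cursors c1@2 c3@2 c2@6, authorship .......
After op 3 (insert('k')): buffer="epkksxbgkk" (len 10), cursors c1@4 c3@4 c2@9, authorship ..13....2.
After op 4 (insert('k')): buffer="epkkkksxbgkkk" (len 13), cursors c1@6 c3@6 c2@12, authorship ..1313....22.
After op 5 (insert('r')): buffer="epkkkkrrsxbgkkrk" (len 16), cursors c1@8 c3@8 c2@15, authorship ..131313....222.
After op 6 (move_right): buffer="epkkkkrrsxbgkkrk" (len 16), cursors c1@9 c3@9 c2@16, authorship ..131313....222.
After op 7 (move_left): buffer="epkkkkrrsxbgkkrk" (len 16), cursors c1@8 c3@8 c2@15, authorship ..131313....222.
After op 8 (add_cursor(11)): buffer="epkkkkrrsxbgkkrk" (len 16), cursors c1@8 c3@8 c4@11 c2@15, authorship ..131313....222.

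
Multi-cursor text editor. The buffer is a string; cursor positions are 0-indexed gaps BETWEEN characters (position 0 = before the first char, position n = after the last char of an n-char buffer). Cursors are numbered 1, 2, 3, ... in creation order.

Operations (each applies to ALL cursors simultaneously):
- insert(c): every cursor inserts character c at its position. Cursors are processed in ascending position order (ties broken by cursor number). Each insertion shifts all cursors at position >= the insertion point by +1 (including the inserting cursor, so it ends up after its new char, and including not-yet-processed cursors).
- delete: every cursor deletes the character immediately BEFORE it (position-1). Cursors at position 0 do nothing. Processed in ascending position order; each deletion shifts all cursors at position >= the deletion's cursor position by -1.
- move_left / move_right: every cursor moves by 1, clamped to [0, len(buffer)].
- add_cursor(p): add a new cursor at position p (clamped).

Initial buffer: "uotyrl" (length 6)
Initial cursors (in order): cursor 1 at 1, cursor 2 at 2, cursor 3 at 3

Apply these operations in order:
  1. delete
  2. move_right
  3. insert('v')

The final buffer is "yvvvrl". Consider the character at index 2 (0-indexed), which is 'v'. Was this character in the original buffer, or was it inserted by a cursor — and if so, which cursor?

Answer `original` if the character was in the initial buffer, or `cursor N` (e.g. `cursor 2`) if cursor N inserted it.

Answer: cursor 2

Derivation:
After op 1 (delete): buffer="yrl" (len 3), cursors c1@0 c2@0 c3@0, authorship ...
After op 2 (move_right): buffer="yrl" (len 3), cursors c1@1 c2@1 c3@1, authorship ...
After op 3 (insert('v')): buffer="yvvvrl" (len 6), cursors c1@4 c2@4 c3@4, authorship .123..
Authorship (.=original, N=cursor N): . 1 2 3 . .
Index 2: author = 2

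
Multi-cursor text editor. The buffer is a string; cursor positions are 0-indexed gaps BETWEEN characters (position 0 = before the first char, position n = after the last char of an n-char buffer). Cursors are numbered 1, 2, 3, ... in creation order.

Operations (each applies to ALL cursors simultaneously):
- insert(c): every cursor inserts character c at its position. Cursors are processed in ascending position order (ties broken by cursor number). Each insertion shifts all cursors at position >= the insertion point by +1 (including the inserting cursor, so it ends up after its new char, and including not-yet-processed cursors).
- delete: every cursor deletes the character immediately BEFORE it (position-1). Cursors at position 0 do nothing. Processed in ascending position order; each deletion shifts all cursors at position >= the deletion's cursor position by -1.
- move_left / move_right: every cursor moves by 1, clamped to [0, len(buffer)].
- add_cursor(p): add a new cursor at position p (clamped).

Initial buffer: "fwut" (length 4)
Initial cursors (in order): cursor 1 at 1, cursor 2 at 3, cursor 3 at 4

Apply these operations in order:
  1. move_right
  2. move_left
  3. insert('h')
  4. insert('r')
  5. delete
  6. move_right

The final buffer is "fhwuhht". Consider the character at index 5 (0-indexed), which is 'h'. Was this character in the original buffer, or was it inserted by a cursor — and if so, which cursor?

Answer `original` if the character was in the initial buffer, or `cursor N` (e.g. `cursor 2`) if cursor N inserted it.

After op 1 (move_right): buffer="fwut" (len 4), cursors c1@2 c2@4 c3@4, authorship ....
After op 2 (move_left): buffer="fwut" (len 4), cursors c1@1 c2@3 c3@3, authorship ....
After op 3 (insert('h')): buffer="fhwuhht" (len 7), cursors c1@2 c2@6 c3@6, authorship .1..23.
After op 4 (insert('r')): buffer="fhrwuhhrrt" (len 10), cursors c1@3 c2@9 c3@9, authorship .11..2323.
After op 5 (delete): buffer="fhwuhht" (len 7), cursors c1@2 c2@6 c3@6, authorship .1..23.
After op 6 (move_right): buffer="fhwuhht" (len 7), cursors c1@3 c2@7 c3@7, authorship .1..23.
Authorship (.=original, N=cursor N): . 1 . . 2 3 .
Index 5: author = 3

Answer: cursor 3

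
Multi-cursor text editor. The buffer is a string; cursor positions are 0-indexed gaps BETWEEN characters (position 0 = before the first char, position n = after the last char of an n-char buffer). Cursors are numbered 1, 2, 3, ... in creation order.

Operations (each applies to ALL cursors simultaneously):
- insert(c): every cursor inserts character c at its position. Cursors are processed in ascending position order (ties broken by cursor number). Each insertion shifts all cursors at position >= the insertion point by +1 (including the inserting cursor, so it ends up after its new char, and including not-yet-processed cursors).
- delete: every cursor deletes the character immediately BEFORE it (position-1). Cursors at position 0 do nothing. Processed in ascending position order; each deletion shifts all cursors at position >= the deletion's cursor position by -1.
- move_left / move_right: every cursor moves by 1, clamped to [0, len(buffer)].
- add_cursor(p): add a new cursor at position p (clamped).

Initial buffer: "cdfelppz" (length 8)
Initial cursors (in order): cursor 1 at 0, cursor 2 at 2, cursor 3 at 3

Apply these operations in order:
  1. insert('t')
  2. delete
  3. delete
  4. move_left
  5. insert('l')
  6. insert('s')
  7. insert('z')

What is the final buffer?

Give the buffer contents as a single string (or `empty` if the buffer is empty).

After op 1 (insert('t')): buffer="tcdtftelppz" (len 11), cursors c1@1 c2@4 c3@6, authorship 1..2.3.....
After op 2 (delete): buffer="cdfelppz" (len 8), cursors c1@0 c2@2 c3@3, authorship ........
After op 3 (delete): buffer="celppz" (len 6), cursors c1@0 c2@1 c3@1, authorship ......
After op 4 (move_left): buffer="celppz" (len 6), cursors c1@0 c2@0 c3@0, authorship ......
After op 5 (insert('l')): buffer="lllcelppz" (len 9), cursors c1@3 c2@3 c3@3, authorship 123......
After op 6 (insert('s')): buffer="lllssscelppz" (len 12), cursors c1@6 c2@6 c3@6, authorship 123123......
After op 7 (insert('z')): buffer="lllssszzzcelppz" (len 15), cursors c1@9 c2@9 c3@9, authorship 123123123......

Answer: lllssszzzcelppz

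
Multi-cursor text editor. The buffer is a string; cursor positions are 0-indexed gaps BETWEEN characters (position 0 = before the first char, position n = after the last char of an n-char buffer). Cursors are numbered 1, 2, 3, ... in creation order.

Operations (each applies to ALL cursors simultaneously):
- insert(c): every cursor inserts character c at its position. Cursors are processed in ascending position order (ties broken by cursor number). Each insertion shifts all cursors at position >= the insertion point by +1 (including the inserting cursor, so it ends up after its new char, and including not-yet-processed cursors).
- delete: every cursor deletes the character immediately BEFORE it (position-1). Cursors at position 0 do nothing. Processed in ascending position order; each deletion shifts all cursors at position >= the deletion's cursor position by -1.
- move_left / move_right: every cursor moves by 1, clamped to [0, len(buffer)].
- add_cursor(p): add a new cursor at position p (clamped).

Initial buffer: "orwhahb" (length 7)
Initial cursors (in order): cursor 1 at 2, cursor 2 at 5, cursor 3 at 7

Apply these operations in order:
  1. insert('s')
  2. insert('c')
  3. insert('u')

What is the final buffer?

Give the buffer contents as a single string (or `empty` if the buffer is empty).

Answer: orscuwhascuhbscu

Derivation:
After op 1 (insert('s')): buffer="orswhashbs" (len 10), cursors c1@3 c2@7 c3@10, authorship ..1...2..3
After op 2 (insert('c')): buffer="orscwhaschbsc" (len 13), cursors c1@4 c2@9 c3@13, authorship ..11...22..33
After op 3 (insert('u')): buffer="orscuwhascuhbscu" (len 16), cursors c1@5 c2@11 c3@16, authorship ..111...222..333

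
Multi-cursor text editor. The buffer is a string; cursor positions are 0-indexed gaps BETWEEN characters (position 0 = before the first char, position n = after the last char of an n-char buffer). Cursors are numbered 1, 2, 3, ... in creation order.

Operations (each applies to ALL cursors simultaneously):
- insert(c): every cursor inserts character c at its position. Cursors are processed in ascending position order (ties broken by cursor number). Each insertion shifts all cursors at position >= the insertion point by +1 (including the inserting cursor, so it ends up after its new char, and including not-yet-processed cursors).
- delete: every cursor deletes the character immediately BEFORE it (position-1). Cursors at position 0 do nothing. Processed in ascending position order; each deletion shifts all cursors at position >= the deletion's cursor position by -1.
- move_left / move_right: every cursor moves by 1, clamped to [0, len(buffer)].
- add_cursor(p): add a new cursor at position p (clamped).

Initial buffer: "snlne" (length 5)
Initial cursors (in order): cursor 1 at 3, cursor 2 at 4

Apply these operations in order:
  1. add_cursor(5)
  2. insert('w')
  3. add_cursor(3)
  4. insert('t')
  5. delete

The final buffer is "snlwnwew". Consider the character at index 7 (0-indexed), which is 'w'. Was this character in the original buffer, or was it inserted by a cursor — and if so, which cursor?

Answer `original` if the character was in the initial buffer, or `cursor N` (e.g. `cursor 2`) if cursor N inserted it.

Answer: cursor 3

Derivation:
After op 1 (add_cursor(5)): buffer="snlne" (len 5), cursors c1@3 c2@4 c3@5, authorship .....
After op 2 (insert('w')): buffer="snlwnwew" (len 8), cursors c1@4 c2@6 c3@8, authorship ...1.2.3
After op 3 (add_cursor(3)): buffer="snlwnwew" (len 8), cursors c4@3 c1@4 c2@6 c3@8, authorship ...1.2.3
After op 4 (insert('t')): buffer="snltwtnwtewt" (len 12), cursors c4@4 c1@6 c2@9 c3@12, authorship ...411.22.33
After op 5 (delete): buffer="snlwnwew" (len 8), cursors c4@3 c1@4 c2@6 c3@8, authorship ...1.2.3
Authorship (.=original, N=cursor N): . . . 1 . 2 . 3
Index 7: author = 3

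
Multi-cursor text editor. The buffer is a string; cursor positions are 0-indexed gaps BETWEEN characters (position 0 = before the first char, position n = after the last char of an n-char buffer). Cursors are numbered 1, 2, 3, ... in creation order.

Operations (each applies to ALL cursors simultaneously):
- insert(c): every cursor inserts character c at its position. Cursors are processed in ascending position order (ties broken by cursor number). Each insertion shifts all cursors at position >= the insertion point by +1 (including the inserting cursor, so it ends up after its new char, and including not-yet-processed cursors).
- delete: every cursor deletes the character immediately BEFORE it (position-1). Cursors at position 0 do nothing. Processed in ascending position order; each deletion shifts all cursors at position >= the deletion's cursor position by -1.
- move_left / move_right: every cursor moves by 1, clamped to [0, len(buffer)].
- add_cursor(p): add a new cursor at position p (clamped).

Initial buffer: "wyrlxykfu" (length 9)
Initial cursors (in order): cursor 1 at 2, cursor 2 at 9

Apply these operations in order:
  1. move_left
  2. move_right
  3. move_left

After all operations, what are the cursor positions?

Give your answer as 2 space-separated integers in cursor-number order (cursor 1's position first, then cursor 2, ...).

After op 1 (move_left): buffer="wyrlxykfu" (len 9), cursors c1@1 c2@8, authorship .........
After op 2 (move_right): buffer="wyrlxykfu" (len 9), cursors c1@2 c2@9, authorship .........
After op 3 (move_left): buffer="wyrlxykfu" (len 9), cursors c1@1 c2@8, authorship .........

Answer: 1 8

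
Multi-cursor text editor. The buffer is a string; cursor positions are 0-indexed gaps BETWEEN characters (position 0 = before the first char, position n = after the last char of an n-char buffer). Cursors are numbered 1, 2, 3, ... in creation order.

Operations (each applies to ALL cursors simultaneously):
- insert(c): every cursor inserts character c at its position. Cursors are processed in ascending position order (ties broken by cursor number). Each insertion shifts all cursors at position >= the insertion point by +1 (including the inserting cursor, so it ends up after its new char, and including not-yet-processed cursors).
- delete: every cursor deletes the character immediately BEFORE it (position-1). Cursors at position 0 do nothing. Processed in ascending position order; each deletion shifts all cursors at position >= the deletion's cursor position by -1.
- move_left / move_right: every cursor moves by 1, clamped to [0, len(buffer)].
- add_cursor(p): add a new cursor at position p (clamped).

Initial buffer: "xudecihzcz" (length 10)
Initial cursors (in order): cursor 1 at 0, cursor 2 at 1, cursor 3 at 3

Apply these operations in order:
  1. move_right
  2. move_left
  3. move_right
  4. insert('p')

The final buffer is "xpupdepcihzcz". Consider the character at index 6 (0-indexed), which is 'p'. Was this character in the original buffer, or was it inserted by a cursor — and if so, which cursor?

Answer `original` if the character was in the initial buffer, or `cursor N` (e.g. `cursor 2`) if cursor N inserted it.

Answer: cursor 3

Derivation:
After op 1 (move_right): buffer="xudecihzcz" (len 10), cursors c1@1 c2@2 c3@4, authorship ..........
After op 2 (move_left): buffer="xudecihzcz" (len 10), cursors c1@0 c2@1 c3@3, authorship ..........
After op 3 (move_right): buffer="xudecihzcz" (len 10), cursors c1@1 c2@2 c3@4, authorship ..........
After op 4 (insert('p')): buffer="xpupdepcihzcz" (len 13), cursors c1@2 c2@4 c3@7, authorship .1.2..3......
Authorship (.=original, N=cursor N): . 1 . 2 . . 3 . . . . . .
Index 6: author = 3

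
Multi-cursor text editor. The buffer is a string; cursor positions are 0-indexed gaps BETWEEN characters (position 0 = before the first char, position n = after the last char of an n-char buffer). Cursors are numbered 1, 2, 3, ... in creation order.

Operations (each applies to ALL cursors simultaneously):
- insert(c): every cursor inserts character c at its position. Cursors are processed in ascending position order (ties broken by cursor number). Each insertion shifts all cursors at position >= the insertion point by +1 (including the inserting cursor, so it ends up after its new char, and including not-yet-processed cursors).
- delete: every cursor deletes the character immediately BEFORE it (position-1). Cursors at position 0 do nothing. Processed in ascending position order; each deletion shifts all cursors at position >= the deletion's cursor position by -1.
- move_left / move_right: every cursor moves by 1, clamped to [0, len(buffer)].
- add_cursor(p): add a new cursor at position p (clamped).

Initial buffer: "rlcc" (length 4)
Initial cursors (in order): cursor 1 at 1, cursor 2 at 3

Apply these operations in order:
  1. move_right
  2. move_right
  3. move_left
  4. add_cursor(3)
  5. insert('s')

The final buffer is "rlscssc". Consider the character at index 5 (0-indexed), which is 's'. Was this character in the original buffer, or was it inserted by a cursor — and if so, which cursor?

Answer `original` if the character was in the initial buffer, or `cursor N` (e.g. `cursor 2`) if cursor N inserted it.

Answer: cursor 3

Derivation:
After op 1 (move_right): buffer="rlcc" (len 4), cursors c1@2 c2@4, authorship ....
After op 2 (move_right): buffer="rlcc" (len 4), cursors c1@3 c2@4, authorship ....
After op 3 (move_left): buffer="rlcc" (len 4), cursors c1@2 c2@3, authorship ....
After op 4 (add_cursor(3)): buffer="rlcc" (len 4), cursors c1@2 c2@3 c3@3, authorship ....
After op 5 (insert('s')): buffer="rlscssc" (len 7), cursors c1@3 c2@6 c3@6, authorship ..1.23.
Authorship (.=original, N=cursor N): . . 1 . 2 3 .
Index 5: author = 3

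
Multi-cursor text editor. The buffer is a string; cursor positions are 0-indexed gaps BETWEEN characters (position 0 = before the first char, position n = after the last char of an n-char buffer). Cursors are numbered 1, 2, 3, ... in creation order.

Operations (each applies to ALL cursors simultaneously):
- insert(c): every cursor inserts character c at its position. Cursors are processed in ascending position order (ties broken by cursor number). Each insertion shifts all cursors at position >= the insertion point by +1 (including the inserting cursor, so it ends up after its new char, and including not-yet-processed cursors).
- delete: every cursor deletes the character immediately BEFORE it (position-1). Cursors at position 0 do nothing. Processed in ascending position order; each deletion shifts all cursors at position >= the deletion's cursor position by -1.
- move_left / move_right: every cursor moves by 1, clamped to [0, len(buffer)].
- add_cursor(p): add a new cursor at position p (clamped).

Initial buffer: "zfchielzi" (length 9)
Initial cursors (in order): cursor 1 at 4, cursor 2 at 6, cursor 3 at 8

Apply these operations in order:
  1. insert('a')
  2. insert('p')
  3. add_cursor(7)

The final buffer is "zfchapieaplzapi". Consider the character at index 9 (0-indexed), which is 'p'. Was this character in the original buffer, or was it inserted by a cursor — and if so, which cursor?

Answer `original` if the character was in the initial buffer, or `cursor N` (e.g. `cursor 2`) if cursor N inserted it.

Answer: cursor 2

Derivation:
After op 1 (insert('a')): buffer="zfchaiealzai" (len 12), cursors c1@5 c2@8 c3@11, authorship ....1..2..3.
After op 2 (insert('p')): buffer="zfchapieaplzapi" (len 15), cursors c1@6 c2@10 c3@14, authorship ....11..22..33.
After op 3 (add_cursor(7)): buffer="zfchapieaplzapi" (len 15), cursors c1@6 c4@7 c2@10 c3@14, authorship ....11..22..33.
Authorship (.=original, N=cursor N): . . . . 1 1 . . 2 2 . . 3 3 .
Index 9: author = 2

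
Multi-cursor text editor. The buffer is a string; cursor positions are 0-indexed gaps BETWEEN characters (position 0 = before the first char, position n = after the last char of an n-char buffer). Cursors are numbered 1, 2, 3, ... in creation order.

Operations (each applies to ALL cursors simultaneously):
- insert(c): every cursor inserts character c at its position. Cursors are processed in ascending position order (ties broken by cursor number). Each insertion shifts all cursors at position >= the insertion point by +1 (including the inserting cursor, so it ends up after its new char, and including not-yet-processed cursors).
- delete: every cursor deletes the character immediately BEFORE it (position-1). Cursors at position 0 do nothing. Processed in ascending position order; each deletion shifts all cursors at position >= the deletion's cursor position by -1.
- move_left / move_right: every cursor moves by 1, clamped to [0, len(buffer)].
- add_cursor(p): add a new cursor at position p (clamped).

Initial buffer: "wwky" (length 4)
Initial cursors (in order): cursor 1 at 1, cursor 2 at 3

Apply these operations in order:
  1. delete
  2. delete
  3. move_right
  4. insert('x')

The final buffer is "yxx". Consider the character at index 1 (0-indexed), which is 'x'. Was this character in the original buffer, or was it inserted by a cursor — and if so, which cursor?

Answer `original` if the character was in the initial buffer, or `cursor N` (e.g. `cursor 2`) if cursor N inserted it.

Answer: cursor 1

Derivation:
After op 1 (delete): buffer="wy" (len 2), cursors c1@0 c2@1, authorship ..
After op 2 (delete): buffer="y" (len 1), cursors c1@0 c2@0, authorship .
After op 3 (move_right): buffer="y" (len 1), cursors c1@1 c2@1, authorship .
After op 4 (insert('x')): buffer="yxx" (len 3), cursors c1@3 c2@3, authorship .12
Authorship (.=original, N=cursor N): . 1 2
Index 1: author = 1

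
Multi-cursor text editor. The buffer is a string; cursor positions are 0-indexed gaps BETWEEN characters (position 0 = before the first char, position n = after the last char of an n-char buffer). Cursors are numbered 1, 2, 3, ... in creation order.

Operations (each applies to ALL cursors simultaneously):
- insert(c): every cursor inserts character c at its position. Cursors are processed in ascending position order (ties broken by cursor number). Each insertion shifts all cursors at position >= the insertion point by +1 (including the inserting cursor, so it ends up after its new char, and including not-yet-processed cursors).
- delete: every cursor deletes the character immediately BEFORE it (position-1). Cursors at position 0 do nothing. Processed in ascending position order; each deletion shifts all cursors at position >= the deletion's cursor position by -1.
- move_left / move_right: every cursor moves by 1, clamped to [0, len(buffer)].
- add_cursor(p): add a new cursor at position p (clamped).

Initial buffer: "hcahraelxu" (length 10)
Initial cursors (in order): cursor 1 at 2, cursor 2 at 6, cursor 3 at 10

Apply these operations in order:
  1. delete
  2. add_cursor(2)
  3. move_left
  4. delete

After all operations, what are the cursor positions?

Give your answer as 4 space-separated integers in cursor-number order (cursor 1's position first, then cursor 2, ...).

After op 1 (delete): buffer="hahrelx" (len 7), cursors c1@1 c2@4 c3@7, authorship .......
After op 2 (add_cursor(2)): buffer="hahrelx" (len 7), cursors c1@1 c4@2 c2@4 c3@7, authorship .......
After op 3 (move_left): buffer="hahrelx" (len 7), cursors c1@0 c4@1 c2@3 c3@6, authorship .......
After op 4 (delete): buffer="arex" (len 4), cursors c1@0 c4@0 c2@1 c3@3, authorship ....

Answer: 0 1 3 0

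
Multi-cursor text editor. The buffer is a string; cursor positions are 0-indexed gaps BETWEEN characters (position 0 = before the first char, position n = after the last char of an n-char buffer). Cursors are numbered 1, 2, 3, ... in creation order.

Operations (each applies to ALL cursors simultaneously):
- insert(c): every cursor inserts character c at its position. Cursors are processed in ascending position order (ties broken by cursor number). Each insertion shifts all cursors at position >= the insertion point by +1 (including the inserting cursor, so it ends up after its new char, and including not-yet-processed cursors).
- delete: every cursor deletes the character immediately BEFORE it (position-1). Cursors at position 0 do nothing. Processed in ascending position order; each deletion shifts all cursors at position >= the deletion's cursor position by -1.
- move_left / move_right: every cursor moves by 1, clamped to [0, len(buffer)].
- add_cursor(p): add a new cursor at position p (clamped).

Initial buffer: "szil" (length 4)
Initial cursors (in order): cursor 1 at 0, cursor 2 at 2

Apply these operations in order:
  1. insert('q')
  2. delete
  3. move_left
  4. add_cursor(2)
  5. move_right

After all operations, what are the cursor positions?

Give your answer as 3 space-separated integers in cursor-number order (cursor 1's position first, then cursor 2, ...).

After op 1 (insert('q')): buffer="qszqil" (len 6), cursors c1@1 c2@4, authorship 1..2..
After op 2 (delete): buffer="szil" (len 4), cursors c1@0 c2@2, authorship ....
After op 3 (move_left): buffer="szil" (len 4), cursors c1@0 c2@1, authorship ....
After op 4 (add_cursor(2)): buffer="szil" (len 4), cursors c1@0 c2@1 c3@2, authorship ....
After op 5 (move_right): buffer="szil" (len 4), cursors c1@1 c2@2 c3@3, authorship ....

Answer: 1 2 3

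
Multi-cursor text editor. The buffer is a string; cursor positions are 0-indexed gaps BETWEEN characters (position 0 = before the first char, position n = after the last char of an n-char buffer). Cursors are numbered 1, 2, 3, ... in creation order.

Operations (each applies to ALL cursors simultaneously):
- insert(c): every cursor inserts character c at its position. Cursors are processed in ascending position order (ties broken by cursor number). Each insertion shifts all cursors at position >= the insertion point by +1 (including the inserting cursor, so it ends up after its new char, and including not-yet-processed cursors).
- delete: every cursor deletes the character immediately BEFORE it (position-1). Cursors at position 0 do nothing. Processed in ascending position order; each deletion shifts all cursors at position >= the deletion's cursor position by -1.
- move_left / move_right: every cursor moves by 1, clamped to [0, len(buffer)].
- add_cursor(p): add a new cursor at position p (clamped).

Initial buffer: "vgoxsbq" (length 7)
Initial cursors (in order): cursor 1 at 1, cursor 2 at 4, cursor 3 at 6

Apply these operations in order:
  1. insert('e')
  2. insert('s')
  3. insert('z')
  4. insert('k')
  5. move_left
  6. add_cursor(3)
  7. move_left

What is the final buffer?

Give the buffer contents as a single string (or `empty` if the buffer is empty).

After op 1 (insert('e')): buffer="vegoxesbeq" (len 10), cursors c1@2 c2@6 c3@9, authorship .1...2..3.
After op 2 (insert('s')): buffer="vesgoxessbesq" (len 13), cursors c1@3 c2@8 c3@12, authorship .11...22..33.
After op 3 (insert('z')): buffer="veszgoxeszsbeszq" (len 16), cursors c1@4 c2@10 c3@15, authorship .111...222..333.
After op 4 (insert('k')): buffer="veszkgoxeszksbeszkq" (len 19), cursors c1@5 c2@12 c3@18, authorship .1111...2222..3333.
After op 5 (move_left): buffer="veszkgoxeszksbeszkq" (len 19), cursors c1@4 c2@11 c3@17, authorship .1111...2222..3333.
After op 6 (add_cursor(3)): buffer="veszkgoxeszksbeszkq" (len 19), cursors c4@3 c1@4 c2@11 c3@17, authorship .1111...2222..3333.
After op 7 (move_left): buffer="veszkgoxeszksbeszkq" (len 19), cursors c4@2 c1@3 c2@10 c3@16, authorship .1111...2222..3333.

Answer: veszkgoxeszksbeszkq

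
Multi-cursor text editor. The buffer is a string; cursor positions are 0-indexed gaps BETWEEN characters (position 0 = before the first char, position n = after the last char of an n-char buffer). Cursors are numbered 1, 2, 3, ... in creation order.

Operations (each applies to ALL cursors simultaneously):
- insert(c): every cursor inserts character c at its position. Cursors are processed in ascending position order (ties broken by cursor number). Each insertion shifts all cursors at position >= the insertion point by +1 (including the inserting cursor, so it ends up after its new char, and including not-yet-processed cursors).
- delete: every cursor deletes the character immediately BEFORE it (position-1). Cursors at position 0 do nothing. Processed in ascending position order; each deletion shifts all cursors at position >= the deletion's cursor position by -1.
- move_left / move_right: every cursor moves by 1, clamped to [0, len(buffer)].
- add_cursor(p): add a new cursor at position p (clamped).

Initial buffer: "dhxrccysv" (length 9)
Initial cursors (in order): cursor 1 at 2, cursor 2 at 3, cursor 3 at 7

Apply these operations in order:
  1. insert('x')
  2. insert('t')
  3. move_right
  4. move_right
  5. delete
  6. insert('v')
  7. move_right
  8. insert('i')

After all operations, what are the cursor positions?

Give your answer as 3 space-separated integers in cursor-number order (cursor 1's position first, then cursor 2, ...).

Answer: 8 12 18

Derivation:
After op 1 (insert('x')): buffer="dhxxxrccyxsv" (len 12), cursors c1@3 c2@5 c3@10, authorship ..1.2....3..
After op 2 (insert('t')): buffer="dhxtxxtrccyxtsv" (len 15), cursors c1@4 c2@7 c3@13, authorship ..11.22....33..
After op 3 (move_right): buffer="dhxtxxtrccyxtsv" (len 15), cursors c1@5 c2@8 c3@14, authorship ..11.22....33..
After op 4 (move_right): buffer="dhxtxxtrccyxtsv" (len 15), cursors c1@6 c2@9 c3@15, authorship ..11.22....33..
After op 5 (delete): buffer="dhxtxtrcyxts" (len 12), cursors c1@5 c2@7 c3@12, authorship ..11.2...33.
After op 6 (insert('v')): buffer="dhxtxvtrvcyxtsv" (len 15), cursors c1@6 c2@9 c3@15, authorship ..11.12.2..33.3
After op 7 (move_right): buffer="dhxtxvtrvcyxtsv" (len 15), cursors c1@7 c2@10 c3@15, authorship ..11.12.2..33.3
After op 8 (insert('i')): buffer="dhxtxvtirvciyxtsvi" (len 18), cursors c1@8 c2@12 c3@18, authorship ..11.121.2.2.33.33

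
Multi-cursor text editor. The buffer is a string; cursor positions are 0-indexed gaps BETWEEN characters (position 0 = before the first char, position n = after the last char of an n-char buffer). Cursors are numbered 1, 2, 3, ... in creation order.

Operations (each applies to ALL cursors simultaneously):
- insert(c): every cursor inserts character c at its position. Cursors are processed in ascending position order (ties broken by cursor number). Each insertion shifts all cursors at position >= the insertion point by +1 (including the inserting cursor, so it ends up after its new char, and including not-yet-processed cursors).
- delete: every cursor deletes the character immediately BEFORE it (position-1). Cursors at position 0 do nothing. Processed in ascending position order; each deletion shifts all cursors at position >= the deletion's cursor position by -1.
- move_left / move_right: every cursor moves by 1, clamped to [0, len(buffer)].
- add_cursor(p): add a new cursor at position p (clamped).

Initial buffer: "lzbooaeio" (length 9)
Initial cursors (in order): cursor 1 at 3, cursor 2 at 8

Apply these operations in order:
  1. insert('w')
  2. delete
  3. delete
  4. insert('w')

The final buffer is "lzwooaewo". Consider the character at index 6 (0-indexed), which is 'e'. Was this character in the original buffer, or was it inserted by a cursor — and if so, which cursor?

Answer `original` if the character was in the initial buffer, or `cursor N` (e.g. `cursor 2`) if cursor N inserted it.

Answer: original

Derivation:
After op 1 (insert('w')): buffer="lzbwooaeiwo" (len 11), cursors c1@4 c2@10, authorship ...1.....2.
After op 2 (delete): buffer="lzbooaeio" (len 9), cursors c1@3 c2@8, authorship .........
After op 3 (delete): buffer="lzooaeo" (len 7), cursors c1@2 c2@6, authorship .......
After op 4 (insert('w')): buffer="lzwooaewo" (len 9), cursors c1@3 c2@8, authorship ..1....2.
Authorship (.=original, N=cursor N): . . 1 . . . . 2 .
Index 6: author = original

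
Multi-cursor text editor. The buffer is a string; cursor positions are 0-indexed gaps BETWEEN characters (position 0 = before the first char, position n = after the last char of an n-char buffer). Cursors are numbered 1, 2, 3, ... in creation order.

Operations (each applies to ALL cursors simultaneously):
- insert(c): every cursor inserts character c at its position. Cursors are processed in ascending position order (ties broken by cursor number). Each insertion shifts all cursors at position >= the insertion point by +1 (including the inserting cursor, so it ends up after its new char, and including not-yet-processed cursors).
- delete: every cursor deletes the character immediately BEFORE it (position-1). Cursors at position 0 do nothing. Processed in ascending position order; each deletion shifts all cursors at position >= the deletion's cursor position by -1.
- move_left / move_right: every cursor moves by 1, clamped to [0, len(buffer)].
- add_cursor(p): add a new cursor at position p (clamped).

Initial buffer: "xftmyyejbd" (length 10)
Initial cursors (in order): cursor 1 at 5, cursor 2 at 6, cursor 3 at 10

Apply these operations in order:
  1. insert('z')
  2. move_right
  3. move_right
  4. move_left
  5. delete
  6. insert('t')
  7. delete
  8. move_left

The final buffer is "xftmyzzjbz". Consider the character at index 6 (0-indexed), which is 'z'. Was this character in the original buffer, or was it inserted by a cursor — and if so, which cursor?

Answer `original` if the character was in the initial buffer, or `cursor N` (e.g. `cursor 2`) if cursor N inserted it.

After op 1 (insert('z')): buffer="xftmyzyzejbdz" (len 13), cursors c1@6 c2@8 c3@13, authorship .....1.2....3
After op 2 (move_right): buffer="xftmyzyzejbdz" (len 13), cursors c1@7 c2@9 c3@13, authorship .....1.2....3
After op 3 (move_right): buffer="xftmyzyzejbdz" (len 13), cursors c1@8 c2@10 c3@13, authorship .....1.2....3
After op 4 (move_left): buffer="xftmyzyzejbdz" (len 13), cursors c1@7 c2@9 c3@12, authorship .....1.2....3
After op 5 (delete): buffer="xftmyzzjbz" (len 10), cursors c1@6 c2@7 c3@9, authorship .....12..3
After op 6 (insert('t')): buffer="xftmyztztjbtz" (len 13), cursors c1@7 c2@9 c3@12, authorship .....1122..33
After op 7 (delete): buffer="xftmyzzjbz" (len 10), cursors c1@6 c2@7 c3@9, authorship .....12..3
After op 8 (move_left): buffer="xftmyzzjbz" (len 10), cursors c1@5 c2@6 c3@8, authorship .....12..3
Authorship (.=original, N=cursor N): . . . . . 1 2 . . 3
Index 6: author = 2

Answer: cursor 2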